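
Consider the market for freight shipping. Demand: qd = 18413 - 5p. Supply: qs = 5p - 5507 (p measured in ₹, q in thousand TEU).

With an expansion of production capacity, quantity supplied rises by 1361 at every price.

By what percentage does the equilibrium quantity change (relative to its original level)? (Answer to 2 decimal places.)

+10.55

Before the shock: 18413 - 5p = 5p - 5507 ⇒ 23920 = 10p ⇒ p = 2392, q = 6453.
The shock moves the curves to qd = 18413 - 5p and qs = 5p - 4146.
New equilibrium: 18413 - 5p = 5p - 4146 ⇒ 22559 = 10p ⇒ p = 2255.9, q = 7133.5.
%Δq = (7133.5 − 6453) / 6453 × 100 = +10.55%.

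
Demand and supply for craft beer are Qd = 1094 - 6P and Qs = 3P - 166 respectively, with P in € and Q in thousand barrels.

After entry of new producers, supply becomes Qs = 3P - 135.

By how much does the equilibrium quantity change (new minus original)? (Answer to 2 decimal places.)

+20.67

Original equilibrium: 1094 - 6P = 3P - 166 gives 1260 = 9P, so P = 140 and Q = 254.
The new curves are Qd = 1094 - 6P (demand) and Qs = 3P - 135 (supply).
Setting them equal: 1094 - 6P = 3P - 135 → 1229 = 9P, so P = 1229/9 ≈ 136.5556 and Q = 824/3 ≈ 274.6667.
ΔQ = 274.6667 − 254 = +20.67.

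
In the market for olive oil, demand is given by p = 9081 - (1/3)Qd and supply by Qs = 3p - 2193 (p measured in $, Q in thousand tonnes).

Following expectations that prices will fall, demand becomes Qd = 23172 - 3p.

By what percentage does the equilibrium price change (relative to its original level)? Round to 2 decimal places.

Initially, 27243 - 3p = 3p - 2193, so 29436 = 6p and p = 4906, Q = 12525.
With the change applied: demand Qd = 23172 - 3p, supply Qs = 3p - 2193.
Clearing the new market: 23172 - 3p = 3p - 2193, so p = 4227.5 and Q = 10489.5.
%Δp = (4227.5 − 4906) / 4906 × 100 = -13.83%.

-13.83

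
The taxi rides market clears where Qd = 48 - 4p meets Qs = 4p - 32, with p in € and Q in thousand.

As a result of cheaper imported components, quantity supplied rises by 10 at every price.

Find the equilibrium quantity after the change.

13

Before the shock: 48 - 4p = 4p - 32 ⇒ 80 = 8p ⇒ p = 10, Q = 8.
With the change applied: demand Qd = 48 - 4p, supply Qs = 4p - 22.
New equilibrium: 48 - 4p = 4p - 22 ⇒ 70 = 8p ⇒ p = 8.75, Q = 13.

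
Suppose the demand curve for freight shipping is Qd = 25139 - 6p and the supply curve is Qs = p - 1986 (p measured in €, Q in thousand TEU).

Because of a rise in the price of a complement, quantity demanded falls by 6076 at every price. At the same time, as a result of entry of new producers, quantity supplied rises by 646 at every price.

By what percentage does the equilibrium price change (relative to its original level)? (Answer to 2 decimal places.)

-24.78

Solve the original market: 25139 - 6p = p - 1986, hence p = 3875 and Q = 1889.
The shock moves the curves to Qd = 19063 - 6p and Qs = p - 1340.
Clearing the new market: 19063 - 6p = p - 1340, so p = 20403/7 ≈ 2914.7143 and Q = 11023/7 ≈ 1574.7143.
%Δp = (2914.7143 − 3875) / 3875 × 100 = -24.78%.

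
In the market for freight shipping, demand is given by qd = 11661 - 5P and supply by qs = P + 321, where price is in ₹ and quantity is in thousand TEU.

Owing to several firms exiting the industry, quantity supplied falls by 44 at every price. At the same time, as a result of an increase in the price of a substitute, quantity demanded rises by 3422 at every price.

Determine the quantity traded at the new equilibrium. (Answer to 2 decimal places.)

Before the shock: 11661 - 5P = P + 321 ⇒ 11340 = 6P ⇒ P = 1890, q = 2211.
The shock moves the curves to qd = 15083 - 5P and qs = P + 277.
New equilibrium: 15083 - 5P = P + 277 ⇒ 14806 = 6P ⇒ P = 7403/3 ≈ 2467.6667, q = 8234/3 ≈ 2744.6667.

2744.67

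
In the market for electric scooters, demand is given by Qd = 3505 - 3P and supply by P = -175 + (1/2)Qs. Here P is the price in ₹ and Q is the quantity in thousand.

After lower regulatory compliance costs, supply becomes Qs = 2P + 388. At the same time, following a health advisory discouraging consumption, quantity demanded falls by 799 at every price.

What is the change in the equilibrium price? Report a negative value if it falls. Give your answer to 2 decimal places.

-167.40

Solve the original market: 3505 - 3P = 2P + 350, hence P = 631 and Q = 1612.
The new curves are Qd = 2706 - 3P (demand) and Qs = 2P + 388 (supply).
Clearing the new market: 2706 - 3P = 2P + 388, so P = 463.6 and Q = 1315.2.
ΔP = 463.6 − 631 = -167.40.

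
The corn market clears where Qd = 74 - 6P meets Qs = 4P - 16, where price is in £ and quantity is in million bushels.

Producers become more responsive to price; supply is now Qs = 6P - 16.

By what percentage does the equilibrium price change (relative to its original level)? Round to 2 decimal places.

Initially, 74 - 6P = 4P - 16, so 90 = 10P and P = 9, Q = 20.
After the shift, demand is Qd = 74 - 6P and supply is Qs = 6P - 16.
New equilibrium: 74 - 6P = 6P - 16 ⇒ 90 = 12P ⇒ P = 7.5, Q = 29.
%ΔP = (7.5 − 9) / 9 × 100 = -16.67%.

-16.67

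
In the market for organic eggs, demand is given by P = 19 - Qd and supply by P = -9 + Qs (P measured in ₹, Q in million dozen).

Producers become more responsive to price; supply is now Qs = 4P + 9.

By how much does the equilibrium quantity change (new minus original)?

Original equilibrium: 19 - P = P + 9 gives 10 = 2P, so P = 5 and Q = 14.
The shock moves the curves to Qd = 19 - P and Qs = 4P + 9.
Equate the new curves: 19 - P = 4P + 9, giving 10 = 5P, P = 2, Q = 17.
ΔQ = 17 − 14 = +3.

+3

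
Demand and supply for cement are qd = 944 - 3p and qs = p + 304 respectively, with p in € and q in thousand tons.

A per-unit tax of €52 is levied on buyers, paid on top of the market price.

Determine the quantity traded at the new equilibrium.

425

Initially, 944 - 3p = p + 304, so 640 = 4p and p = 160, q = 464.
Since buyers pay the price plus the tax, the effective demand curve becomes qd = 788 - 3p.
Equate the new curves: 788 - 3p = p + 304, giving 484 = 4p, p = 121, q = 425.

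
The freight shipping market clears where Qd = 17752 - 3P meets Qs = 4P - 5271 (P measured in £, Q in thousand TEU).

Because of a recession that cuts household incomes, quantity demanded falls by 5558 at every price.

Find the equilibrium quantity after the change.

4709

Before the shock: 17752 - 3P = 4P - 5271 ⇒ 23023 = 7P ⇒ P = 3289, Q = 7885.
The shock moves the curves to Qd = 12194 - 3P and Qs = 4P - 5271.
Clearing the new market: 12194 - 3P = 4P - 5271, so P = 2495 and Q = 4709.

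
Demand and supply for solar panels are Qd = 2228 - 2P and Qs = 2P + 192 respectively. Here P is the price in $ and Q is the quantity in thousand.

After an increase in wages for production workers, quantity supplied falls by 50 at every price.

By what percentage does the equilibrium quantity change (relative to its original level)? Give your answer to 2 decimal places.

-2.07

Before the shock: 2228 - 2P = 2P + 192 ⇒ 2036 = 4P ⇒ P = 509, Q = 1210.
With the change applied: demand Qd = 2228 - 2P, supply Qs = 2P + 142.
Clearing the new market: 2228 - 2P = 2P + 142, so P = 521.5 and Q = 1185.
%ΔQ = (1185 − 1210) / 1210 × 100 = -2.07%.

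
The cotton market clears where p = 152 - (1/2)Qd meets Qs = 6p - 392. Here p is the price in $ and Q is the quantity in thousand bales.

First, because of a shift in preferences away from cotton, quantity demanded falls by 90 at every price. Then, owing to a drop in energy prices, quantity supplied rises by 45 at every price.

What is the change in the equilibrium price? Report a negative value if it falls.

-16.875

Before the shock: 304 - 2p = 6p - 392 ⇒ 696 = 8p ⇒ p = 87, Q = 130.
After the shift, demand is Qd = 214 - 2p and supply is Qs = 6p - 347.
New equilibrium: 214 - 2p = 6p - 347 ⇒ 561 = 8p ⇒ p = 70.125, Q = 73.75.
Δp = 70.125 − 87 = -16.875.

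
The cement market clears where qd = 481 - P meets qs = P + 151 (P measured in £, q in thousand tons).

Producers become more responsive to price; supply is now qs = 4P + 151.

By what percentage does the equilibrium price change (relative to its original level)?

Solve the original market: 481 - P = P + 151, hence P = 165 and q = 316.
The shock moves the curves to qd = 481 - P and qs = 4P + 151.
New equilibrium: 481 - P = 4P + 151 ⇒ 330 = 5P ⇒ P = 66, q = 415.
%ΔP = (66 − 165) / 165 × 100 = -60%.

-60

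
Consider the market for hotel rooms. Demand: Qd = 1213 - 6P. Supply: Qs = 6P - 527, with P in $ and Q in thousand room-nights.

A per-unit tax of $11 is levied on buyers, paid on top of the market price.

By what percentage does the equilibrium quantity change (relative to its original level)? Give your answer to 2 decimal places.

-9.62

Initially, 1213 - 6P = 6P - 527, so 1740 = 12P and P = 145, Q = 343.
Since buyers pay the price plus the tax, the effective demand curve becomes Qd = 1147 - 6P.
Clearing the new market: 1147 - 6P = 6P - 527, so P = 139.5 and Q = 310.
%ΔQ = (310 − 343) / 343 × 100 = -9.62%.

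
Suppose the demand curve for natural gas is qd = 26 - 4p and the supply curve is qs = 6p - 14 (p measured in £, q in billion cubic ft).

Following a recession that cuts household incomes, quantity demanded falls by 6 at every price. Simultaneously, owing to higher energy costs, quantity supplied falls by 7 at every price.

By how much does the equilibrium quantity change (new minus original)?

Initially, 26 - 4p = 6p - 14, so 40 = 10p and p = 4, q = 10.
The shock moves the curves to qd = 20 - 4p and qs = 6p - 21.
Clearing the new market: 20 - 4p = 6p - 21, so p = 4.1 and q = 3.6.
Δq = 3.6 − 10 = -6.4.

-6.4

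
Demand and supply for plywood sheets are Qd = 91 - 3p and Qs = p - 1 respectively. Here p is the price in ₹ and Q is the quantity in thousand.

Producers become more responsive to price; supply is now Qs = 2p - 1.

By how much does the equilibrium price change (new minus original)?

Solve the original market: 91 - 3p = p - 1, hence p = 23 and Q = 22.
With the change applied: demand Qd = 91 - 3p, supply Qs = 2p - 1.
Equate the new curves: 91 - 3p = 2p - 1, giving 92 = 5p, p = 18.4, Q = 35.8.
Δp = 18.4 − 23 = -4.6.

-4.6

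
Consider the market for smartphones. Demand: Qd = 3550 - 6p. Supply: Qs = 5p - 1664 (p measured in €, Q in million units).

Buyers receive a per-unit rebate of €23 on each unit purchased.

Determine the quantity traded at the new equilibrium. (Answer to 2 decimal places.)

Initially, 3550 - 6p = 5p - 1664, so 5214 = 11p and p = 474, Q = 706.
Since buyers' out-of-pocket price is the market price minus the rebate, the effective demand curve becomes Qd = 3688 - 6p.
Clearing the new market: 3688 - 6p = 5p - 1664, so p = 5352/11 ≈ 486.5455 and Q = 8456/11 ≈ 768.7273.

768.73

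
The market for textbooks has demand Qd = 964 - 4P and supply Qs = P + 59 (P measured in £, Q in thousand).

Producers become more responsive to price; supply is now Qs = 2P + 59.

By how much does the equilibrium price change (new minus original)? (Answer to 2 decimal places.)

-30.17

Initially, 964 - 4P = P + 59, so 905 = 5P and P = 181, Q = 240.
The shock moves the curves to Qd = 964 - 4P and Qs = 2P + 59.
Clearing the new market: 964 - 4P = 2P + 59, so P = 905/6 ≈ 150.8333 and Q = 1082/3 ≈ 360.6667.
ΔP = 150.8333 − 181 = -30.17.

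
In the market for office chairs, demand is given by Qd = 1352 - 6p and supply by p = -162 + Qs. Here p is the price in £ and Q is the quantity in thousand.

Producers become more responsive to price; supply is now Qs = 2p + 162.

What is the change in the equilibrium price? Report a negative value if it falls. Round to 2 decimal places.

-21.25

Solve the original market: 1352 - 6p = p + 162, hence p = 170 and Q = 332.
The shock moves the curves to Qd = 1352 - 6p and Qs = 2p + 162.
Equate the new curves: 1352 - 6p = 2p + 162, giving 1190 = 8p, p = 148.75, Q = 459.5.
Δp = 148.75 − 170 = -21.25.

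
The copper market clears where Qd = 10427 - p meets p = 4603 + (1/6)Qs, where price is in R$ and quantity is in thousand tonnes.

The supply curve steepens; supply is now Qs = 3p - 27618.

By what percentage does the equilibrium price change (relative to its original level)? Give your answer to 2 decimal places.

Initially, 10427 - p = 6p - 27618, so 38045 = 7p and p = 5435, Q = 4992.
After the shift, demand is Qd = 10427 - p and supply is Qs = 3p - 27618.
Setting them equal: 10427 - p = 3p - 27618 → 38045 = 4p, so p = 9511.25 and Q = 915.75.
%Δp = (9511.25 − 5435) / 5435 × 100 = +75.00%.

+75.00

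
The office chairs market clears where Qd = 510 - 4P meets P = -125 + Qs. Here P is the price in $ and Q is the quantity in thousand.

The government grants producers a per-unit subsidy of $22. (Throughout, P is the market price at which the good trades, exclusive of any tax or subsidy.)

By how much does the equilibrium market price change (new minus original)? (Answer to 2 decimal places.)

-4.40

Original equilibrium: 510 - 4P = P + 125 gives 385 = 5P, so P = 77 and Q = 202.
Since sellers receive the price plus the subsidy, the effective supply curve becomes Qs = P + 147.
Setting them equal: 510 - 4P = P + 147 → 363 = 5P, so P = 72.6 and Q = 219.6.
ΔP = 72.6 − 77 = -4.40.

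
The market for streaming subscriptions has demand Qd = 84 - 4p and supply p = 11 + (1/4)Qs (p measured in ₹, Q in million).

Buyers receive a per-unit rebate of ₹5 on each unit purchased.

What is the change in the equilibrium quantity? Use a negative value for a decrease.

Solve the original market: 84 - 4p = 4p - 44, hence p = 16 and Q = 20.
Since buyers' out-of-pocket price is the market price minus the rebate, the effective demand curve becomes Qd = 104 - 4p.
Setting them equal: 104 - 4p = 4p - 44 → 148 = 8p, so p = 18.5 and Q = 30.
ΔQ = 30 − 20 = +10.

+10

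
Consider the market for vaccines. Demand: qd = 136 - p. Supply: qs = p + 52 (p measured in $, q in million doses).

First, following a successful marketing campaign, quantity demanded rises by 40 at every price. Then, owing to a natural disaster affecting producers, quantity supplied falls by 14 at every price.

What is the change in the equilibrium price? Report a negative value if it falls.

Before the shock: 136 - p = p + 52 ⇒ 84 = 2p ⇒ p = 42, q = 94.
After the shift, demand is qd = 176 - p and supply is qs = p + 38.
Equate the new curves: 176 - p = p + 38, giving 138 = 2p, p = 69, q = 107.
Δp = 69 − 42 = +27.

+27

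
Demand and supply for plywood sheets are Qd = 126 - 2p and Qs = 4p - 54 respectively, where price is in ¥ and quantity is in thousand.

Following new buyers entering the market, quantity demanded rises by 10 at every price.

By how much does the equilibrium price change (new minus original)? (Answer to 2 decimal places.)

Before the shock: 126 - 2p = 4p - 54 ⇒ 180 = 6p ⇒ p = 30, Q = 66.
The new curves are Qd = 136 - 2p (demand) and Qs = 4p - 54 (supply).
Clearing the new market: 136 - 2p = 4p - 54, so p = 95/3 ≈ 31.6667 and Q = 218/3 ≈ 72.6667.
Δp = 31.6667 − 30 = +1.67.

+1.67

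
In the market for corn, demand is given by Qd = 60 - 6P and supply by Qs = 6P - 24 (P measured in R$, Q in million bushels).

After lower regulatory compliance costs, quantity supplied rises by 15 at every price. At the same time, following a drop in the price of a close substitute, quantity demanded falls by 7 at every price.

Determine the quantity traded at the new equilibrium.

22

Initially, 60 - 6P = 6P - 24, so 84 = 12P and P = 7, Q = 18.
The shock moves the curves to Qd = 53 - 6P and Qs = 6P - 9.
Setting them equal: 53 - 6P = 6P - 9 → 62 = 12P, so P = 31/6 ≈ 5.1667 and Q = 22.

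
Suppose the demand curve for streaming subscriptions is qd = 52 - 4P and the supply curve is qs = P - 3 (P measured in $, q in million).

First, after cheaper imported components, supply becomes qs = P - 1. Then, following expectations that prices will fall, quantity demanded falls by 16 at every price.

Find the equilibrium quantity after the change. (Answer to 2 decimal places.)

6.40

Original equilibrium: 52 - 4P = P - 3 gives 55 = 5P, so P = 11 and q = 8.
After the shift, demand is qd = 36 - 4P and supply is qs = P - 1.
Setting them equal: 36 - 4P = P - 1 → 37 = 5P, so P = 7.4 and q = 6.4.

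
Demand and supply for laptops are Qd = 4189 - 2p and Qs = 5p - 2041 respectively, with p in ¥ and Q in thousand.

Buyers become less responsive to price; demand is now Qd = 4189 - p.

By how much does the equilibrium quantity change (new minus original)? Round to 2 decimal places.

+741.67

Initially, 4189 - 2p = 5p - 2041, so 6230 = 7p and p = 890, Q = 2409.
The shock moves the curves to Qd = 4189 - p and Qs = 5p - 2041.
Equate the new curves: 4189 - p = 5p - 2041, giving 6230 = 6p, p = 3115/3 ≈ 1038.3333, Q = 9452/3 ≈ 3150.6667.
ΔQ = 3150.6667 − 2409 = +741.67.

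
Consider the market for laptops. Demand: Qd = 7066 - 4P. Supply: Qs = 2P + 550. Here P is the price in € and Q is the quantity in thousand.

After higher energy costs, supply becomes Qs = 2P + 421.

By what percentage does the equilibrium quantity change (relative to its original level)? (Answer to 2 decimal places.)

Solve the original market: 7066 - 4P = 2P + 550, hence P = 1086 and Q = 2722.
After the shift, demand is Qd = 7066 - 4P and supply is Qs = 2P + 421.
Equate the new curves: 7066 - 4P = 2P + 421, giving 6645 = 6P, P = 1107.5, Q = 2636.
%ΔQ = (2636 − 2722) / 2722 × 100 = -3.16%.

-3.16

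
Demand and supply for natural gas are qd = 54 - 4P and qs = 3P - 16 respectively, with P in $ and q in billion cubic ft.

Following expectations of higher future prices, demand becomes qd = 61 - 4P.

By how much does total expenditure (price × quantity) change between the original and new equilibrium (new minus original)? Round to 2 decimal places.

Original equilibrium: 54 - 4P = 3P - 16 gives 70 = 7P, so P = 10 and q = 14.
The shock moves the curves to qd = 61 - 4P and qs = 3P - 16.
Clearing the new market: 61 - 4P = 3P - 16, so P = 11 and q = 17.
Expenditure moves from 10×14 = 140 to 11×17 = 187; change = +47.00.

+47.00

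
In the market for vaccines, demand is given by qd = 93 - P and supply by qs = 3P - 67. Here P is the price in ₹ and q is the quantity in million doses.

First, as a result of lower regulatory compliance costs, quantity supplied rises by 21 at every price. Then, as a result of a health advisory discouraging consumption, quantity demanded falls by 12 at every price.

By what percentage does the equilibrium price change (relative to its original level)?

Before the shock: 93 - P = 3P - 67 ⇒ 160 = 4P ⇒ P = 40, q = 53.
The new curves are qd = 81 - P (demand) and qs = 3P - 46 (supply).
New equilibrium: 81 - P = 3P - 46 ⇒ 127 = 4P ⇒ P = 31.75, q = 49.25.
%ΔP = (31.75 − 40) / 40 × 100 = -20.625%.

-20.625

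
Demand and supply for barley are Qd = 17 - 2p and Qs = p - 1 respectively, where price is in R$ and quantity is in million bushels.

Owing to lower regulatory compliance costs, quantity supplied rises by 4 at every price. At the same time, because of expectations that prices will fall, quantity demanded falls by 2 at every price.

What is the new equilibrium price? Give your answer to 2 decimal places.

4.00

Solve the original market: 17 - 2p = p - 1, hence p = 6 and Q = 5.
The new curves are Qd = 15 - 2p (demand) and Qs = p + 3 (supply).
Clearing the new market: 15 - 2p = p + 3, so p = 4 and Q = 7.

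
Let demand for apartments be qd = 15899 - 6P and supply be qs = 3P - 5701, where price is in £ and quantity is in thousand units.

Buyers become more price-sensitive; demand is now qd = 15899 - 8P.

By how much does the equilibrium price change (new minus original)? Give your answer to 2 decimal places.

Initially, 15899 - 6P = 3P - 5701, so 21600 = 9P and P = 2400, q = 1499.
The new curves are qd = 15899 - 8P (demand) and qs = 3P - 5701 (supply).
Clearing the new market: 15899 - 8P = 3P - 5701, so P = 21600/11 ≈ 1963.6364 and q = 2089/11 ≈ 189.9091.
ΔP = 1963.6364 − 2400 = -436.36.

-436.36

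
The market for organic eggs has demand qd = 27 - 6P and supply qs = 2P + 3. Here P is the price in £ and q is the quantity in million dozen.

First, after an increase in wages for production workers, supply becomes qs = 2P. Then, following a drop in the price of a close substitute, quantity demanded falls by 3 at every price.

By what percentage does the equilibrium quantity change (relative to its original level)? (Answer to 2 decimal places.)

Solve the original market: 27 - 6P = 2P + 3, hence P = 3 and q = 9.
The shock moves the curves to qd = 24 - 6P and qs = 2P.
Setting them equal: 24 - 6P = 2P → 24 = 8P, so P = 3 and q = 6.
%Δq = (6 − 9) / 9 × 100 = -33.33%.

-33.33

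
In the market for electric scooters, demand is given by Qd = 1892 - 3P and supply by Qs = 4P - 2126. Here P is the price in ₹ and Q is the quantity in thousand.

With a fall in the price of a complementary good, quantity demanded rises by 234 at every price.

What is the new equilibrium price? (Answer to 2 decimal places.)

607.43

Before the shock: 1892 - 3P = 4P - 2126 ⇒ 4018 = 7P ⇒ P = 574, Q = 170.
The new curves are Qd = 2126 - 3P (demand) and Qs = 4P - 2126 (supply).
New equilibrium: 2126 - 3P = 4P - 2126 ⇒ 4252 = 7P ⇒ P = 4252/7 ≈ 607.4286, Q = 2126/7 ≈ 303.7143.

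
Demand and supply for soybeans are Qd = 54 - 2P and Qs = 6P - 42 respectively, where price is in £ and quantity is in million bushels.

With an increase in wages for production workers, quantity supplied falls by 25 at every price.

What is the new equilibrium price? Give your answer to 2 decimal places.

Initially, 54 - 2P = 6P - 42, so 96 = 8P and P = 12, Q = 30.
After the shift, demand is Qd = 54 - 2P and supply is Qs = 6P - 67.
New equilibrium: 54 - 2P = 6P - 67 ⇒ 121 = 8P ⇒ P = 15.125, Q = 23.75.

15.13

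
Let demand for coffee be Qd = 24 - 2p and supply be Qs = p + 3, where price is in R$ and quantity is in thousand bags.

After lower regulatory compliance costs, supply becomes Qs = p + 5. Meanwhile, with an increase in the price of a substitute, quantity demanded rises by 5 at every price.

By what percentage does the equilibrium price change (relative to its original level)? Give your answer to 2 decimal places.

+14.29

Solve the original market: 24 - 2p = p + 3, hence p = 7 and Q = 10.
After the shift, demand is Qd = 29 - 2p and supply is Qs = p + 5.
New equilibrium: 29 - 2p = p + 5 ⇒ 24 = 3p ⇒ p = 8, Q = 13.
%Δp = (8 − 7) / 7 × 100 = +14.29%.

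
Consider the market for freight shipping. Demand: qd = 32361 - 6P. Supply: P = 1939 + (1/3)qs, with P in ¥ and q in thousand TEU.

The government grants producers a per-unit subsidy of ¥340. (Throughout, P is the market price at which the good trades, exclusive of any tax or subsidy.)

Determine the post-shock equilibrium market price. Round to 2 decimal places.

Solve the original market: 32361 - 6P = 3P - 5817, hence P = 4242 and q = 6909.
Since sellers receive the price plus the subsidy, the effective supply curve becomes qs = 3P - 4797.
Clearing the new market: 32361 - 6P = 3P - 4797, so P = 12386/3 ≈ 4128.6667 and q = 7589.

4128.67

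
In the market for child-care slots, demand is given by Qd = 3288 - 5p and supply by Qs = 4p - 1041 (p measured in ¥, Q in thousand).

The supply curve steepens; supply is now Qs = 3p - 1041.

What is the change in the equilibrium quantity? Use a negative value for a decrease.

-300.625

Before the shock: 3288 - 5p = 4p - 1041 ⇒ 4329 = 9p ⇒ p = 481, Q = 883.
After the shift, demand is Qd = 3288 - 5p and supply is Qs = 3p - 1041.
Clearing the new market: 3288 - 5p = 3p - 1041, so p = 541.125 and Q = 582.375.
ΔQ = 582.375 − 883 = -300.625.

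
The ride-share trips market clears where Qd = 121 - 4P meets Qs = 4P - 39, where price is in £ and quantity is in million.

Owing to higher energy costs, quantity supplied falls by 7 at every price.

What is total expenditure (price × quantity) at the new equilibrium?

Original equilibrium: 121 - 4P = 4P - 39 gives 160 = 8P, so P = 20 and Q = 41.
The shock moves the curves to Qd = 121 - 4P and Qs = 4P - 46.
Setting them equal: 121 - 4P = 4P - 46 → 167 = 8P, so P = 20.875 and Q = 37.5.
New expenditure = 20.875 × 37.5 = 782.8125.

782.8125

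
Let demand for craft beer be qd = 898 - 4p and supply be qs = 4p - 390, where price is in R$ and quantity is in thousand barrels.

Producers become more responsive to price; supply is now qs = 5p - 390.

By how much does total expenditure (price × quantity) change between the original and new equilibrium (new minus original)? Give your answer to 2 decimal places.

+5696.62

Solve the original market: 898 - 4p = 4p - 390, hence p = 161 and q = 254.
After the shift, demand is qd = 898 - 4p and supply is qs = 5p - 390.
Equate the new curves: 898 - 4p = 5p - 390, giving 1288 = 9p, p = 1288/9 ≈ 143.1111, q = 2930/9 ≈ 325.5556.
Expenditure moves from 161×254 = 40894 to 143.1111×325.5556 = 46590.6173; change = +5696.62.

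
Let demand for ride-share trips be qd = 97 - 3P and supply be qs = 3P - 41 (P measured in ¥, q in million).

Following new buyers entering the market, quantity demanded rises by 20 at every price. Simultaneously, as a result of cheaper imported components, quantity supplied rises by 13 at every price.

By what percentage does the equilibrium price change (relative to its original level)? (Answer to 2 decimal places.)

+5.07

Initially, 97 - 3P = 3P - 41, so 138 = 6P and P = 23, q = 28.
After the shift, demand is qd = 117 - 3P and supply is qs = 3P - 28.
Clearing the new market: 117 - 3P = 3P - 28, so P = 145/6 ≈ 24.1667 and q = 44.5.
%ΔP = (24.1667 − 23) / 23 × 100 = +5.07%.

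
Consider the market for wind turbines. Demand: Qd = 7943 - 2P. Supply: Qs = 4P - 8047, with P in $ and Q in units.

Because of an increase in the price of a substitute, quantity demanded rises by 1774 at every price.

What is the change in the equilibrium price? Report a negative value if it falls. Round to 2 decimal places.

Initially, 7943 - 2P = 4P - 8047, so 15990 = 6P and P = 2665, Q = 2613.
The new curves are Qd = 9717 - 2P (demand) and Qs = 4P - 8047 (supply).
Clearing the new market: 9717 - 2P = 4P - 8047, so P = 8882/3 ≈ 2960.6667 and Q = 11387/3 ≈ 3795.6667.
ΔP = 2960.6667 − 2665 = +295.67.

+295.67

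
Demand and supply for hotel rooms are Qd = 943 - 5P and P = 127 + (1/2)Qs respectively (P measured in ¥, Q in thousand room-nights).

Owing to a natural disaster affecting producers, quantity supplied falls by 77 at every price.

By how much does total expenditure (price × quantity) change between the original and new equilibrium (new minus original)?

-9042

Initially, 943 - 5P = 2P - 254, so 1197 = 7P and P = 171, Q = 88.
The new curves are Qd = 943 - 5P (demand) and Qs = 2P - 331 (supply).
Equate the new curves: 943 - 5P = 2P - 331, giving 1274 = 7P, P = 182, Q = 33.
Expenditure moves from 171×88 = 15048 to 182×33 = 6006; change = -9042.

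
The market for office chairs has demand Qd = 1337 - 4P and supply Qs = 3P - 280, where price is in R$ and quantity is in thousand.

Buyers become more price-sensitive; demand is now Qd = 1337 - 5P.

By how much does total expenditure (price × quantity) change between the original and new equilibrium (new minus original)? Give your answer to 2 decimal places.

-29434.45

Solve the original market: 1337 - 4P = 3P - 280, hence P = 231 and Q = 413.
After the shift, demand is Qd = 1337 - 5P and supply is Qs = 3P - 280.
Clearing the new market: 1337 - 5P = 3P - 280, so P = 202.125 and Q = 326.375.
Expenditure moves from 231×413 = 95403 to 202.125×326.375 = 65968.546875; change = -29434.45.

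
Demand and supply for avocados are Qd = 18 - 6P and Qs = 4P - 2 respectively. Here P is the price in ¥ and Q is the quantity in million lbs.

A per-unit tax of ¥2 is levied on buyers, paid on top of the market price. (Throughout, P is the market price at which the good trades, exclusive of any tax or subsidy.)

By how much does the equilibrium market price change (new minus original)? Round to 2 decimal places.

Before the shock: 18 - 6P = 4P - 2 ⇒ 20 = 10P ⇒ P = 2, Q = 6.
Since buyers pay the price plus the tax, the effective demand curve becomes Qd = 6 - 6P.
Equate the new curves: 6 - 6P = 4P - 2, giving 8 = 10P, P = 0.8, Q = 1.2.
ΔP = 0.8 − 2 = -1.20.

-1.20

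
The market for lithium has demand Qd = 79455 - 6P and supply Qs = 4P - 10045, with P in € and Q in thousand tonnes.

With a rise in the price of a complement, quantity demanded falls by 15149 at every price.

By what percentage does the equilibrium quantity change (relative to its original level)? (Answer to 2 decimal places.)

-23.53

Before the shock: 79455 - 6P = 4P - 10045 ⇒ 89500 = 10P ⇒ P = 8950, Q = 25755.
The shock moves the curves to Qd = 64306 - 6P and Qs = 4P - 10045.
Equate the new curves: 64306 - 6P = 4P - 10045, giving 74351 = 10P, P = 7435.1, Q = 19695.4.
%ΔQ = (19695.4 − 25755) / 25755 × 100 = -23.53%.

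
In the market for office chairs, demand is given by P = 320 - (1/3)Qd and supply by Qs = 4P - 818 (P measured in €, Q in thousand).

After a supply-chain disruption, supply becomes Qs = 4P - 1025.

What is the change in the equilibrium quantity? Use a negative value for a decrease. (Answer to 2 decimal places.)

Before the shock: 960 - 3P = 4P - 818 ⇒ 1778 = 7P ⇒ P = 254, Q = 198.
After the shift, demand is Qd = 960 - 3P and supply is Qs = 4P - 1025.
Equate the new curves: 960 - 3P = 4P - 1025, giving 1985 = 7P, P = 1985/7 ≈ 283.5714, Q = 765/7 ≈ 109.2857.
ΔQ = 109.2857 − 198 = -88.71.

-88.71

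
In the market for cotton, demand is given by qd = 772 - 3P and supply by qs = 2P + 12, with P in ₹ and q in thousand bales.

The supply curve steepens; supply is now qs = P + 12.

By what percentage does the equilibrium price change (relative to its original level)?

+25

Initially, 772 - 3P = 2P + 12, so 760 = 5P and P = 152, q = 316.
The shock moves the curves to qd = 772 - 3P and qs = P + 12.
Clearing the new market: 772 - 3P = P + 12, so P = 190 and q = 202.
%ΔP = (190 − 152) / 152 × 100 = +25%.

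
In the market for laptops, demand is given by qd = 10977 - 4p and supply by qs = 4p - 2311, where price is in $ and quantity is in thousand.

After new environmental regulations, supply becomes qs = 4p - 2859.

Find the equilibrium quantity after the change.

Before the shock: 10977 - 4p = 4p - 2311 ⇒ 13288 = 8p ⇒ p = 1661, q = 4333.
The shock moves the curves to qd = 10977 - 4p and qs = 4p - 2859.
Equate the new curves: 10977 - 4p = 4p - 2859, giving 13836 = 8p, p = 1729.5, q = 4059.

4059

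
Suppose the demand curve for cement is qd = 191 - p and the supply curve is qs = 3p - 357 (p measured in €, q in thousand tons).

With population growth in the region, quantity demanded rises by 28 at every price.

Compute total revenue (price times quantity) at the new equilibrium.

10800

Original equilibrium: 191 - p = 3p - 357 gives 548 = 4p, so p = 137 and q = 54.
After the shift, demand is qd = 219 - p and supply is qs = 3p - 357.
Setting them equal: 219 - p = 3p - 357 → 576 = 4p, so p = 144 and q = 75.
New expenditure = 144 × 75 = 10800.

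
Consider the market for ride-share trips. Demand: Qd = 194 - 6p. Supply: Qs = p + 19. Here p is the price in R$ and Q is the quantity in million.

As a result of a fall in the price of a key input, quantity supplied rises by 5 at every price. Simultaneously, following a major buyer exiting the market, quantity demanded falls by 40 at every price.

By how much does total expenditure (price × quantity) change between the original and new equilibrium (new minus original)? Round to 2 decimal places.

-309.39

Original equilibrium: 194 - 6p = p + 19 gives 175 = 7p, so p = 25 and Q = 44.
After the shift, demand is Qd = 154 - 6p and supply is Qs = p + 24.
Clearing the new market: 154 - 6p = p + 24, so p = 130/7 ≈ 18.5714 and Q = 298/7 ≈ 42.5714.
Expenditure moves from 25×44 = 1100 to 18.5714×42.5714 = 790.6122; change = -309.39.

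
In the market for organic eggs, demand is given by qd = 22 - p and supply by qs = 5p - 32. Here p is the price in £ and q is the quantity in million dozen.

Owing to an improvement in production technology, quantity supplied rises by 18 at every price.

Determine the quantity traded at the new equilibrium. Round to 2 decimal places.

16.00

Solve the original market: 22 - p = 5p - 32, hence p = 9 and q = 13.
With the change applied: demand qd = 22 - p, supply qs = 5p - 14.
Setting them equal: 22 - p = 5p - 14 → 36 = 6p, so p = 6 and q = 16.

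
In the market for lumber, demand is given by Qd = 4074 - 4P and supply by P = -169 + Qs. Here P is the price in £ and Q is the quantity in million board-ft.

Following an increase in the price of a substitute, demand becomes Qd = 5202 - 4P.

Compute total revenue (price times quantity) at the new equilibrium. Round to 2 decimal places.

1183358.96

Initially, 4074 - 4P = P + 169, so 3905 = 5P and P = 781, Q = 950.
The new curves are Qd = 5202 - 4P (demand) and Qs = P + 169 (supply).
Clearing the new market: 5202 - 4P = P + 169, so P = 1006.6 and Q = 1175.6.
New expenditure = 1006.6 × 1175.6 = 1183358.96.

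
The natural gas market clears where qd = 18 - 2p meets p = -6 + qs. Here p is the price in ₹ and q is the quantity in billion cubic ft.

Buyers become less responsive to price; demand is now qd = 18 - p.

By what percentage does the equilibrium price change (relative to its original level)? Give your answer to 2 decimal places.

+50.00

Original equilibrium: 18 - 2p = p + 6 gives 12 = 3p, so p = 4 and q = 10.
With the change applied: demand qd = 18 - p, supply qs = p + 6.
New equilibrium: 18 - p = p + 6 ⇒ 12 = 2p ⇒ p = 6, q = 12.
%Δp = (6 − 4) / 4 × 100 = +50.00%.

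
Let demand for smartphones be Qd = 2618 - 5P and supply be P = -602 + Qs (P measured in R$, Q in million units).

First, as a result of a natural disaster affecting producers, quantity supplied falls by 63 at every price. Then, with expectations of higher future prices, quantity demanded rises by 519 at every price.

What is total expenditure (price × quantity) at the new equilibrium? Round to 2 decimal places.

420876.00

Before the shock: 2618 - 5P = P + 602 ⇒ 2016 = 6P ⇒ P = 336, Q = 938.
With the change applied: demand Qd = 3137 - 5P, supply Qs = P + 539.
New equilibrium: 3137 - 5P = P + 539 ⇒ 2598 = 6P ⇒ P = 433, Q = 972.
New expenditure = 433 × 972 = 420876.00.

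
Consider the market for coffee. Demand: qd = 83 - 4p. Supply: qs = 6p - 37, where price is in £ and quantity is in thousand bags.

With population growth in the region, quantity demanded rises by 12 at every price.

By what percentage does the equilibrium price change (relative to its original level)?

Initially, 83 - 4p = 6p - 37, so 120 = 10p and p = 12, q = 35.
After the shift, demand is qd = 95 - 4p and supply is qs = 6p - 37.
Setting them equal: 95 - 4p = 6p - 37 → 132 = 10p, so p = 13.2 and q = 42.2.
%Δp = (13.2 − 12) / 12 × 100 = +10%.

+10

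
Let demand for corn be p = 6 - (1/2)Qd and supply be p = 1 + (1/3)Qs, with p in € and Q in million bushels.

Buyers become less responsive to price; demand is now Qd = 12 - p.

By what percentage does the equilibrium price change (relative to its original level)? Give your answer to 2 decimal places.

+25.00

Solve the original market: 12 - 2p = 3p - 3, hence p = 3 and Q = 6.
The new curves are Qd = 12 - p (demand) and Qs = 3p - 3 (supply).
New equilibrium: 12 - p = 3p - 3 ⇒ 15 = 4p ⇒ p = 3.75, Q = 8.25.
%Δp = (3.75 − 3) / 3 × 100 = +25.00%.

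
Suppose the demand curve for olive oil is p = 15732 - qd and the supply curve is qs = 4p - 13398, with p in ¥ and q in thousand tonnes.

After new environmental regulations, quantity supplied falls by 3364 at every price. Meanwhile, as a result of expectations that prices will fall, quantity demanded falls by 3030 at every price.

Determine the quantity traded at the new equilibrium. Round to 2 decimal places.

6809.20

Before the shock: 15732 - p = 4p - 13398 ⇒ 29130 = 5p ⇒ p = 5826, q = 9906.
With the change applied: demand qd = 12702 - p, supply qs = 4p - 16762.
Clearing the new market: 12702 - p = 4p - 16762, so p = 5892.8 and q = 6809.2.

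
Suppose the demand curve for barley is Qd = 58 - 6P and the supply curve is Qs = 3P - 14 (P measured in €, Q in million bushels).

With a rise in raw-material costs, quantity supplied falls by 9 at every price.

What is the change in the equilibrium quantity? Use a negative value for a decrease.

Original equilibrium: 58 - 6P = 3P - 14 gives 72 = 9P, so P = 8 and Q = 10.
The new curves are Qd = 58 - 6P (demand) and Qs = 3P - 23 (supply).
Clearing the new market: 58 - 6P = 3P - 23, so P = 9 and Q = 4.
ΔQ = 4 − 10 = -6.

-6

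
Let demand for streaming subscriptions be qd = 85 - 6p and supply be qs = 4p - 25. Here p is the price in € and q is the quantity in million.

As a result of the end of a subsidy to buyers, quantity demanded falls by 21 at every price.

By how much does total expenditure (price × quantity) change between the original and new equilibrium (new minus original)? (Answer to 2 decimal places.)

-114.66

Initially, 85 - 6p = 4p - 25, so 110 = 10p and p = 11, q = 19.
With the change applied: demand qd = 64 - 6p, supply qs = 4p - 25.
Clearing the new market: 64 - 6p = 4p - 25, so p = 8.9 and q = 10.6.
Expenditure moves from 11×19 = 209 to 8.9×10.6 = 94.34; change = -114.66.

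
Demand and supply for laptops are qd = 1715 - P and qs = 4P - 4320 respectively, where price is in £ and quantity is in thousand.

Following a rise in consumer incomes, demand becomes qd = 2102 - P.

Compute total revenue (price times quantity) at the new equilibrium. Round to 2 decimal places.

Initially, 1715 - P = 4P - 4320, so 6035 = 5P and P = 1207, q = 508.
After the shift, demand is qd = 2102 - P and supply is qs = 4P - 4320.
Setting them equal: 2102 - P = 4P - 4320 → 6422 = 5P, so P = 1284.4 and q = 817.6.
New expenditure = 1284.4 × 817.6 = 1050125.44.

1050125.44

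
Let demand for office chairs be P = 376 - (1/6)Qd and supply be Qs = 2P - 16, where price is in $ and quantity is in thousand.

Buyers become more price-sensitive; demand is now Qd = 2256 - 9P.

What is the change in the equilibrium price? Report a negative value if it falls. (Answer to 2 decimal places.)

Solve the original market: 2256 - 6P = 2P - 16, hence P = 284 and Q = 552.
After the shift, demand is Qd = 2256 - 9P and supply is Qs = 2P - 16.
Clearing the new market: 2256 - 9P = 2P - 16, so P = 2272/11 ≈ 206.5455 and Q = 4368/11 ≈ 397.0909.
ΔP = 206.5455 − 284 = -77.45.

-77.45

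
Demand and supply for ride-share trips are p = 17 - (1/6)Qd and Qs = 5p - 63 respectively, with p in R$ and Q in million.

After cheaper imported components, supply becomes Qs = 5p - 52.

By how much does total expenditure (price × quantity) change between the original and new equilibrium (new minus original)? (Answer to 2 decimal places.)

Before the shock: 102 - 6p = 5p - 63 ⇒ 165 = 11p ⇒ p = 15, Q = 12.
The shock moves the curves to Qd = 102 - 6p and Qs = 5p - 52.
Equate the new curves: 102 - 6p = 5p - 52, giving 154 = 11p, p = 14, Q = 18.
Expenditure moves from 15×12 = 180 to 14×18 = 252; change = +72.00.

+72.00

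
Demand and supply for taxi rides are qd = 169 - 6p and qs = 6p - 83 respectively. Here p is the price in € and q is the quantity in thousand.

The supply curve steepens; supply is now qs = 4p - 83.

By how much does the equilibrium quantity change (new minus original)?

-25.2

Solve the original market: 169 - 6p = 6p - 83, hence p = 21 and q = 43.
With the change applied: demand qd = 169 - 6p, supply qs = 4p - 83.
Setting them equal: 169 - 6p = 4p - 83 → 252 = 10p, so p = 25.2 and q = 17.8.
Δq = 17.8 − 43 = -25.2.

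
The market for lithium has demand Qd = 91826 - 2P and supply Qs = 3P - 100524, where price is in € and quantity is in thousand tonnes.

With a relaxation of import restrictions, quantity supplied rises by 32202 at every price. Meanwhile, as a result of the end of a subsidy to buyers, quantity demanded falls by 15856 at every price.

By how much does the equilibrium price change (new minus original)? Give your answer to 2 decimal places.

Before the shock: 91826 - 2P = 3P - 100524 ⇒ 192350 = 5P ⇒ P = 38470, Q = 14886.
With the change applied: demand Qd = 75970 - 2P, supply Qs = 3P - 68322.
New equilibrium: 75970 - 2P = 3P - 68322 ⇒ 144292 = 5P ⇒ P = 28858.4, Q = 18253.2.
ΔP = 28858.4 − 38470 = -9611.60.

-9611.60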